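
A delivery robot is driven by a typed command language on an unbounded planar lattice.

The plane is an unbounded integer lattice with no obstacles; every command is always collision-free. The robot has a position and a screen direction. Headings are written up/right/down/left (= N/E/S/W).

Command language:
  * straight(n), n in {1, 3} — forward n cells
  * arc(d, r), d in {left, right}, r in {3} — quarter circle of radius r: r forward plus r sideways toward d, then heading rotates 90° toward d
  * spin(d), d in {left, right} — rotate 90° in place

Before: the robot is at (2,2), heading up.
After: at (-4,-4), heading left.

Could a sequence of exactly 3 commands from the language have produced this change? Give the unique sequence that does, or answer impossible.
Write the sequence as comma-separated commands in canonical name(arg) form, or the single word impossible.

spin(left), arc(left, 3), arc(right, 3)

key: order matters: swapping spin(left) and arc(right, 3) lands elsewhere
from: at (2,2), heading up
1. spin(left) → at (2,2), heading left
2. arc(left, 3) → at (-1,-1), heading down
3. arc(right, 3) → at (-4,-4), heading left
all 216 alternatives checked — unique.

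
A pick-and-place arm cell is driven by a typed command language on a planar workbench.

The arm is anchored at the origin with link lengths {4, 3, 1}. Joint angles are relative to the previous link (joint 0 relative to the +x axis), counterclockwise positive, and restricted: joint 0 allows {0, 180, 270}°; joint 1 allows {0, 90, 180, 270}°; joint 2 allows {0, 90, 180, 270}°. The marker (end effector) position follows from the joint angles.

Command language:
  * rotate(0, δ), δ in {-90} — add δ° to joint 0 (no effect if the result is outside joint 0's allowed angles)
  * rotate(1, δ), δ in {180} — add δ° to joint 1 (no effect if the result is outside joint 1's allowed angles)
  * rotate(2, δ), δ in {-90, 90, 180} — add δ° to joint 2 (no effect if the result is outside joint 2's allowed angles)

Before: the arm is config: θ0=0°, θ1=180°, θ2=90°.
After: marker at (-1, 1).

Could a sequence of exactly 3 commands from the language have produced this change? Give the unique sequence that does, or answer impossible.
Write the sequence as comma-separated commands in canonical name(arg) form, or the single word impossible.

t0: config: θ0=0°, θ1=180°, θ2=90°
step 1 (rotate(0, -90)): config: θ0=270°, θ1=180°, θ2=90°
step 2 (rotate(0, -90)): config: θ0=180°, θ1=180°, θ2=90°
step 3 (rotate(0, -90)): config: θ0=180°, θ1=180°, θ2=90°
uniquely the one of 125 3-step routes that fits.

rotate(0, -90), rotate(0, -90), rotate(0, -90)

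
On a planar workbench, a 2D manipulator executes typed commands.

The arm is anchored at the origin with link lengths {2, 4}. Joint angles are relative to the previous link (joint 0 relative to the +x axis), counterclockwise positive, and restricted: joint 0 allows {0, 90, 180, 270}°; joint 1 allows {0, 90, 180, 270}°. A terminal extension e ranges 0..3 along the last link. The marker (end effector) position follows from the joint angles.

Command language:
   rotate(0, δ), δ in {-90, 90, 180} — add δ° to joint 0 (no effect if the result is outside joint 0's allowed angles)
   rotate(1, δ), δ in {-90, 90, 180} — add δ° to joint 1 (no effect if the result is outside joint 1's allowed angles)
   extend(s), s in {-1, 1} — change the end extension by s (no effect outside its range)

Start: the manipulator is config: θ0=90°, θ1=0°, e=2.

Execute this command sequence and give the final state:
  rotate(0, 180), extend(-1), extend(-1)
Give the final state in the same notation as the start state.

config: θ0=270°, θ1=0°, e=0

start: config: θ0=90°, θ1=0°, e=2
[1] after rotate(0, 180): config: θ0=270°, θ1=0°, e=2
[2] after extend(-1): config: θ0=270°, θ1=0°, e=1
[3] after extend(-1): config: θ0=270°, θ1=0°, e=0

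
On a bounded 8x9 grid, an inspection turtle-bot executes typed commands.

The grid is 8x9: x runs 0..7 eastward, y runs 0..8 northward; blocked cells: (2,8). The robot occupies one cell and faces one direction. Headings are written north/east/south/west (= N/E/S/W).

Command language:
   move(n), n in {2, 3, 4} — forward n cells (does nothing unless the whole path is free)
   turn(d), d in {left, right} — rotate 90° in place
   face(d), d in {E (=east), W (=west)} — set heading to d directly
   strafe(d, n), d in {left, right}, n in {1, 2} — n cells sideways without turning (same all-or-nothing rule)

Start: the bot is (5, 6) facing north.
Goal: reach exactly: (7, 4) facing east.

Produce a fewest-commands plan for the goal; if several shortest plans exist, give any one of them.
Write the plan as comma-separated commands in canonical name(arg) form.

turn(right), strafe(right, 2), move(2)

from: (5, 6) facing north
[1] after turn(right): (5, 6) facing east
[2] after strafe(right, 2): (5, 4) facing east
[3] after move(2): (7, 4) facing east
nothing shorter than 3 reaches the goal.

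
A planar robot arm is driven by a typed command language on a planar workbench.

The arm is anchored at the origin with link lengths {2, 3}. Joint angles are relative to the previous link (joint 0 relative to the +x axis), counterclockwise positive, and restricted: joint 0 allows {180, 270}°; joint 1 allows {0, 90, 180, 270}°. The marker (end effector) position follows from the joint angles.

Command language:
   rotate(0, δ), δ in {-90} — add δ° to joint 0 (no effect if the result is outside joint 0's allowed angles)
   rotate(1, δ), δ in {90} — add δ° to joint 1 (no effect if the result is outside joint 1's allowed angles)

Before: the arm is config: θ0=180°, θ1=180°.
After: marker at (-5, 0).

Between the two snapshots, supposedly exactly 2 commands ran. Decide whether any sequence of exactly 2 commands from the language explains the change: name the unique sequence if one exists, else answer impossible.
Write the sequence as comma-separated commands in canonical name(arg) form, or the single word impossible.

rotate(1, 90), rotate(1, 90)

initial: config: θ0=180°, θ1=180°
step 1 (rotate(1, 90)): config: θ0=180°, θ1=270°
step 2 (rotate(1, 90)): config: θ0=180°, θ1=0°
no other 2-command option fits: unique.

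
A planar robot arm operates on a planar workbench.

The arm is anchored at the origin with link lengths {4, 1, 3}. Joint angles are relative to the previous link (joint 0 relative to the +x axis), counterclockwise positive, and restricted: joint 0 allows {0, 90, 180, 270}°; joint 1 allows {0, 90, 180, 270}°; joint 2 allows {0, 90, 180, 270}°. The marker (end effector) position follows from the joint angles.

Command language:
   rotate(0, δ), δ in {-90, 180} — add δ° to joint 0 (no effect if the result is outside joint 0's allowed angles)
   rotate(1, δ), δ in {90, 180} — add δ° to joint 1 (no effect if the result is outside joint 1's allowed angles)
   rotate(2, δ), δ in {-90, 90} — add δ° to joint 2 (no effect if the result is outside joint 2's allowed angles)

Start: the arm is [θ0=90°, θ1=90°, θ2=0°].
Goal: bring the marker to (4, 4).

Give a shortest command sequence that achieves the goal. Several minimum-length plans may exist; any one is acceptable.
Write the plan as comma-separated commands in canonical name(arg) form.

from: [θ0=90°, θ1=90°, θ2=0°]
[1] after rotate(1, 180): [θ0=90°, θ1=270°, θ2=0°]
shorter routes all fall short; 1 is best.

rotate(1, 180)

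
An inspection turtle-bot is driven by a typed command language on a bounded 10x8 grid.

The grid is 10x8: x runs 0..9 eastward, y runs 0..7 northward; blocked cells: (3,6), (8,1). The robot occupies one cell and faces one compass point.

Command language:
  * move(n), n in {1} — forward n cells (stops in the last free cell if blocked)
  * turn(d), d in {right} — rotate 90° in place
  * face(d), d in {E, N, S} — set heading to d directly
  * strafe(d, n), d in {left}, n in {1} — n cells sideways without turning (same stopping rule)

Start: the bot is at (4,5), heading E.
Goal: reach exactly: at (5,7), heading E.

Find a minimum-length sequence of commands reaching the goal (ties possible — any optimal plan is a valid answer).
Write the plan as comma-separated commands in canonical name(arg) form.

t0: at (4,5), heading E
[1] after move(1): at (5,5), heading E
[2] after strafe(left, 1): at (5,6), heading E
[3] after strafe(left, 1): at (5,7), heading E
minimal: 3 command(s), checked below 3.

move(1), strafe(left, 1), strafe(left, 1)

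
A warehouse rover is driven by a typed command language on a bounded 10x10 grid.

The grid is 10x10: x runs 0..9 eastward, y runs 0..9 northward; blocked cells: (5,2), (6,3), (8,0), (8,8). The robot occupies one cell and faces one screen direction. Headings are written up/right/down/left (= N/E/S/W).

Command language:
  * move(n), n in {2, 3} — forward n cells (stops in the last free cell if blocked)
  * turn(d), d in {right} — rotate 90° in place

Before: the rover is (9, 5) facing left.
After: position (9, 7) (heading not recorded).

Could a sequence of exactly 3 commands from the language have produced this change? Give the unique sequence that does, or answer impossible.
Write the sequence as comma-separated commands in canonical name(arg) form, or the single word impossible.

begin: (9, 5) facing left
t=1 turn(right) ⇒ (9, 5) facing up
t=2 move(2) ⇒ (9, 7) facing up
t=3 turn(right) ⇒ (9, 7) facing right
no other 3-command option fits: unique.

turn(right), move(2), turn(right)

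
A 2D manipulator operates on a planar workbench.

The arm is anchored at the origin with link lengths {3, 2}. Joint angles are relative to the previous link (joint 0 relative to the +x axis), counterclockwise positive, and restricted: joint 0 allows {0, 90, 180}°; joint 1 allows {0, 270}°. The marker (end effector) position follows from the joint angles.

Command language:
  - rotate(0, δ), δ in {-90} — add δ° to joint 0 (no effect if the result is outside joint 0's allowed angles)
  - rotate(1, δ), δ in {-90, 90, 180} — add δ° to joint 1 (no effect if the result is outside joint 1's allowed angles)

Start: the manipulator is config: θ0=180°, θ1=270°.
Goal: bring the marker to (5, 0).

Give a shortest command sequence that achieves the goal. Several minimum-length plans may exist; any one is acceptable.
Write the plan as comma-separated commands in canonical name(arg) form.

begin: config: θ0=180°, θ1=270°
[1] after rotate(0, -90): config: θ0=90°, θ1=270°
[2] after rotate(0, -90): config: θ0=0°, θ1=270°
[3] after rotate(1, 90): config: θ0=0°, θ1=0°
no 2-step plan works, so 3 is optimal.

rotate(0, -90), rotate(0, -90), rotate(1, 90)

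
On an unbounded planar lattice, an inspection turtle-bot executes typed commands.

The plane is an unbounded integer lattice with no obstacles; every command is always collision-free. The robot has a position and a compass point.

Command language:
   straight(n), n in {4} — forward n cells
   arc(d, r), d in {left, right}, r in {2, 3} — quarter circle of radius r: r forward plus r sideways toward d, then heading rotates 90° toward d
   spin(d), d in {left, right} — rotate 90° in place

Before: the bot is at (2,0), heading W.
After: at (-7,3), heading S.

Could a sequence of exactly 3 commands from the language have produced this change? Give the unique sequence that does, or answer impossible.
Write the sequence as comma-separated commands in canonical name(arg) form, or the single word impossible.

arc(right, 3), arc(left, 3), arc(left, 3)

key: running arc(left, 3) before arc(right, 3) would end elsewhere — order is forced
start: at (2,0), heading W
step 1 (arc(right, 3)): at (-1,3), heading N
step 2 (arc(left, 3)): at (-4,6), heading W
step 3 (arc(left, 3)): at (-7,3), heading S
all 343 alternatives checked — unique.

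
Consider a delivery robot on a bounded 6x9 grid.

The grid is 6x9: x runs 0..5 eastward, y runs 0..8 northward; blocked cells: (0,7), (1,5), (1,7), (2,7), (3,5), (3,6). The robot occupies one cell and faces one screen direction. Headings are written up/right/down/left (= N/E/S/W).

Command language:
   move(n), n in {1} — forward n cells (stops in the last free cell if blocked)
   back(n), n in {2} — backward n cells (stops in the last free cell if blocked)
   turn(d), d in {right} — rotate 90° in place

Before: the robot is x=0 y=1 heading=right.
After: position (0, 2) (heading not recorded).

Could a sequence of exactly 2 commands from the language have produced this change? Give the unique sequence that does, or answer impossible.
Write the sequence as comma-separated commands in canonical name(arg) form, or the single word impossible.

every 2-command combo misses the target.

impossible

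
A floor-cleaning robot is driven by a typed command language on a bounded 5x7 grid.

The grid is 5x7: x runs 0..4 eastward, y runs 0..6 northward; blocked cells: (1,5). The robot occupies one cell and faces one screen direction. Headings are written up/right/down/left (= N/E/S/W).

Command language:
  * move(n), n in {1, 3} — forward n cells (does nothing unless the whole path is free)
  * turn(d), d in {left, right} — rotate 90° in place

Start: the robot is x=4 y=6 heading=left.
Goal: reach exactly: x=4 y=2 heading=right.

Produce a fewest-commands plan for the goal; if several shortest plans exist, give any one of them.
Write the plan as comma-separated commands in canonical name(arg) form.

from: x=4 y=6 heading=left
step 1 (turn(left)): x=4 y=6 heading=down
step 2 (move(1)): x=4 y=5 heading=down
step 3 (move(3)): x=4 y=2 heading=down
step 4 (turn(left)): x=4 y=2 heading=right
shorter routes all fall short; 4 is best.

turn(left), move(1), move(3), turn(left)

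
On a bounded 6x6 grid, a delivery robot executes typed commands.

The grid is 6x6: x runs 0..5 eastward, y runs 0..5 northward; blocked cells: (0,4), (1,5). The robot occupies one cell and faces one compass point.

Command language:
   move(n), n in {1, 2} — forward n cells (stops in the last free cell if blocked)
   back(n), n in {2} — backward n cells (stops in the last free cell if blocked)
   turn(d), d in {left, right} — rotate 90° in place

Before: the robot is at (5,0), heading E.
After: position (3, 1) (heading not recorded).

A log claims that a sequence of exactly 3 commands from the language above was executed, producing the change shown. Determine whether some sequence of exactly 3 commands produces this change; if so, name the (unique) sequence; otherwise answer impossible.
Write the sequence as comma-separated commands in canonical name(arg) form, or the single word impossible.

back(2), turn(left), move(1)

key: running move(1) before back(2) would end elsewhere — order is forced
begin: at (5,0), heading E
[1] after back(2): at (3,0), heading E
[2] after turn(left): at (3,0), heading N
[3] after move(1): at (3,1), heading N
uniquely the one of 125 3-step routes that fits.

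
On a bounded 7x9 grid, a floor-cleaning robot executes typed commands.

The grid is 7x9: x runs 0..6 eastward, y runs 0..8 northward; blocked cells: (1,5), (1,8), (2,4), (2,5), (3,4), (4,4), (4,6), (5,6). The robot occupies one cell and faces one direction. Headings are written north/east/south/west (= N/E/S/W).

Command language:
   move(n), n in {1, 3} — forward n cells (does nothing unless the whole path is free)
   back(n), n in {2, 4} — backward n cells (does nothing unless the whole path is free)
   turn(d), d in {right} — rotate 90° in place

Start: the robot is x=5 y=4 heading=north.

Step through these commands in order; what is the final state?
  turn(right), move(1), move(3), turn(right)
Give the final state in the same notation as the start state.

x=6 y=4 heading=south

initial: x=5 y=4 heading=north
[1] after turn(right): x=5 y=4 heading=east
[2] after move(1): x=6 y=4 heading=east
[3] after move(3): x=6 y=4 heading=east
[4] after turn(right): x=6 y=4 heading=south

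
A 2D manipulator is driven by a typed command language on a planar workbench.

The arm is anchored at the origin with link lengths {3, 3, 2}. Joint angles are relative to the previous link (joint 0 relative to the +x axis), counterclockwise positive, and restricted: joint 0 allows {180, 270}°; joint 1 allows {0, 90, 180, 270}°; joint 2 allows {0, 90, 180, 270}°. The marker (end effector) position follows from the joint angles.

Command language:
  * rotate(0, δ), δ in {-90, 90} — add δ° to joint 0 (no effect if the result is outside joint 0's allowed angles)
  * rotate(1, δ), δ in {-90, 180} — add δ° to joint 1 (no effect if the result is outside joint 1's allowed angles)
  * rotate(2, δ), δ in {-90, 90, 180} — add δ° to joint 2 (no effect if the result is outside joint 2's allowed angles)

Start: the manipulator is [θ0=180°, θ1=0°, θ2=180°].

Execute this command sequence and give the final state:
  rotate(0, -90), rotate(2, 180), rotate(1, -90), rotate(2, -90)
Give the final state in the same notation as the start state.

[θ0=180°, θ1=270°, θ2=270°]

from: [θ0=180°, θ1=0°, θ2=180°]
[1] after rotate(0, -90): [θ0=180°, θ1=0°, θ2=180°]
[2] after rotate(2, 180): [θ0=180°, θ1=0°, θ2=0°]
[3] after rotate(1, -90): [θ0=180°, θ1=270°, θ2=0°]
[4] after rotate(2, -90): [θ0=180°, θ1=270°, θ2=270°]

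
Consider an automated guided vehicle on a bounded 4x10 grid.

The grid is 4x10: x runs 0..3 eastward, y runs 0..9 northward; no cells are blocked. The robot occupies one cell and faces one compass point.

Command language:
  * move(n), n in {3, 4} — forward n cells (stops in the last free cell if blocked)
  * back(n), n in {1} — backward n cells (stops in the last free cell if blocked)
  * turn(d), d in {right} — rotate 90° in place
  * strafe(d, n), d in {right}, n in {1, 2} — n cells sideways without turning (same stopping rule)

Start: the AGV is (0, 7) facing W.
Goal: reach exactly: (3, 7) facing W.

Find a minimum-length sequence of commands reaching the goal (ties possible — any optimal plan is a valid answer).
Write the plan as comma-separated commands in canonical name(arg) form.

back(1), back(1), back(1)

t0: (0, 7) facing W
step 1 (back(1)): (1, 7) facing W
step 2 (back(1)): (2, 7) facing W
step 3 (back(1)): (3, 7) facing W
no 2-step plan works, so 3 is optimal.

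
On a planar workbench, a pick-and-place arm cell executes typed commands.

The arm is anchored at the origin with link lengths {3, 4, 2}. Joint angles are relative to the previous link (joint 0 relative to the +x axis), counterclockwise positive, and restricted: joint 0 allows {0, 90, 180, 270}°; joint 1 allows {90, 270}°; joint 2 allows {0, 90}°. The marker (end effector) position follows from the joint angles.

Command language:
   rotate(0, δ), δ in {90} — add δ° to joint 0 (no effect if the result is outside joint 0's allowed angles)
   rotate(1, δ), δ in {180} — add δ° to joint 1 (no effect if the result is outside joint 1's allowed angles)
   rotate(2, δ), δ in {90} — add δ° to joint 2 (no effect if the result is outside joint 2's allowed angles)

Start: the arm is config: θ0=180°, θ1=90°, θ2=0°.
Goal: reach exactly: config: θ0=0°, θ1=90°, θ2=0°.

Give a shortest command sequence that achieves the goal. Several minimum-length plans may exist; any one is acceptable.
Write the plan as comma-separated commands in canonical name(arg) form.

t0: config: θ0=180°, θ1=90°, θ2=0°
t=1 rotate(0, 90) ⇒ config: θ0=270°, θ1=90°, θ2=0°
t=2 rotate(0, 90) ⇒ config: θ0=0°, θ1=90°, θ2=0°
shorter routes all fall short; 2 is best.

rotate(0, 90), rotate(0, 90)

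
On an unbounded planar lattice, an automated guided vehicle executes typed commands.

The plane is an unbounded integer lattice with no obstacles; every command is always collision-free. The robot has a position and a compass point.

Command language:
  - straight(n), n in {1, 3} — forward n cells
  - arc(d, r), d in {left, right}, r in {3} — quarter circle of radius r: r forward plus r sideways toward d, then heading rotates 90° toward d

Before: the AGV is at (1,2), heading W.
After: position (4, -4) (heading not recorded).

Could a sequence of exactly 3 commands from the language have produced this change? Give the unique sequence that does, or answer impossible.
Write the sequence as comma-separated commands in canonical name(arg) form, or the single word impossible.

key: order matters: swapping arc(left, 3) and straight(3) lands elsewhere
initial: at (1,2), heading W
1. arc(left, 3) → at (-2,-1), heading S
2. arc(left, 3) → at (1,-4), heading E
3. straight(3) → at (4,-4), heading E
uniquely the one of 64 3-step routes that fits.

arc(left, 3), arc(left, 3), straight(3)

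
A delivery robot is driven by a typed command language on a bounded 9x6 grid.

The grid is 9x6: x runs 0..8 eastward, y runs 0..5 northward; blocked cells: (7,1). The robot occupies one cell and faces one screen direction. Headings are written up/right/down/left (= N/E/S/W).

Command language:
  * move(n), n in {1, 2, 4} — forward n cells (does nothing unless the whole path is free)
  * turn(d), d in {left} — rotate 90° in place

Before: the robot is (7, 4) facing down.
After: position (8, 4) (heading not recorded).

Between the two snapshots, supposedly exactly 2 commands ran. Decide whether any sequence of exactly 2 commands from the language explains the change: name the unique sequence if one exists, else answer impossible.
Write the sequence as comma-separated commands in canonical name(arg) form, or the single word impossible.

key: running move(1) before turn(left) would end elsewhere — order is forced
start: (7, 4) facing down
1. turn(left) → (7, 4) facing right
2. move(1) → (8, 4) facing right
uniquely the one of 16 2-step routes that fits.

turn(left), move(1)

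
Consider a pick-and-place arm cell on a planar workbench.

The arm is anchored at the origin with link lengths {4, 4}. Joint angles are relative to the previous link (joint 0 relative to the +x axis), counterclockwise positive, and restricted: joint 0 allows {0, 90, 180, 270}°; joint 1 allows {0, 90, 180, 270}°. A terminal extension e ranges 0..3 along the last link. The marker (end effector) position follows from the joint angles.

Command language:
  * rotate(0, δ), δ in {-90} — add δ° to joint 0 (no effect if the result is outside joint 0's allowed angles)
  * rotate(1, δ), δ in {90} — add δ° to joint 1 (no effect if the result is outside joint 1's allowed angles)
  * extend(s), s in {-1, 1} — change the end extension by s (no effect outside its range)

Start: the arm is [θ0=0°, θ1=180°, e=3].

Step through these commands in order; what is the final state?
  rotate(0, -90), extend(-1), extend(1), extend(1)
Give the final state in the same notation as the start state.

t0: [θ0=0°, θ1=180°, e=3]
step 1 (rotate(0, -90)): [θ0=270°, θ1=180°, e=3]
step 2 (extend(-1)): [θ0=270°, θ1=180°, e=2]
step 3 (extend(1)): [θ0=270°, θ1=180°, e=3]
step 4 (extend(1)): [θ0=270°, θ1=180°, e=3]

[θ0=270°, θ1=180°, e=3]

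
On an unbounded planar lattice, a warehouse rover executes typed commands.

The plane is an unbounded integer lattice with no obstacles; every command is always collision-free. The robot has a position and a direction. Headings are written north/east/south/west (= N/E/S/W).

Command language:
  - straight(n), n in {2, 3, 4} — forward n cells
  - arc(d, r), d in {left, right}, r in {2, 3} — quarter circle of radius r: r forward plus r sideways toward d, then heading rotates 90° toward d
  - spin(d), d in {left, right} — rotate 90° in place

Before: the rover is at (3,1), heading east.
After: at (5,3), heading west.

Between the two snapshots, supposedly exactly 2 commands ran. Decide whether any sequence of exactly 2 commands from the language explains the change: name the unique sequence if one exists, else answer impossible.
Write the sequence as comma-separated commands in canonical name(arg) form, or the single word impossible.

arc(left, 2), spin(left)

key: position moved to (5,3) AND the heading swung to W — translation plus rotation needed
t0: at (3,1), heading east
step 1 (arc(left, 2)): at (5,3), heading north
step 2 (spin(left)): at (5,3), heading west
all 81 alternatives checked — unique.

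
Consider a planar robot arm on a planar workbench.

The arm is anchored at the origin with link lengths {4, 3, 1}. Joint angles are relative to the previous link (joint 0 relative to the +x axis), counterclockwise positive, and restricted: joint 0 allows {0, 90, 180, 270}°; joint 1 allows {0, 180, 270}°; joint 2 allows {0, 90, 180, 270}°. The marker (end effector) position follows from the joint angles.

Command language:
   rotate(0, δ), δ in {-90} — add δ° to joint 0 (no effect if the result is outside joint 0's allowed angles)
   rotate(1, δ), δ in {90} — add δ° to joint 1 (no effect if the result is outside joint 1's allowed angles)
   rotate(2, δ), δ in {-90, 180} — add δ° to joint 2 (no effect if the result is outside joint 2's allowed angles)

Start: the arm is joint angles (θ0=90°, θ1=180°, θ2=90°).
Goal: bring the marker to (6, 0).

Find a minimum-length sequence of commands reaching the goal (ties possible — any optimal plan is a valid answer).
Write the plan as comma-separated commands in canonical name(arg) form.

rotate(1, 90), rotate(1, 90), rotate(2, -90), rotate(0, -90), rotate(2, 180)

t0: joint angles (θ0=90°, θ1=180°, θ2=90°)
[1] after rotate(1, 90): joint angles (θ0=90°, θ1=270°, θ2=90°)
[2] after rotate(1, 90): joint angles (θ0=90°, θ1=0°, θ2=90°)
[3] after rotate(2, -90): joint angles (θ0=90°, θ1=0°, θ2=0°)
[4] after rotate(0, -90): joint angles (θ0=0°, θ1=0°, θ2=0°)
[5] after rotate(2, 180): joint angles (θ0=0°, θ1=0°, θ2=180°)
shorter routes all fall short; 5 is best.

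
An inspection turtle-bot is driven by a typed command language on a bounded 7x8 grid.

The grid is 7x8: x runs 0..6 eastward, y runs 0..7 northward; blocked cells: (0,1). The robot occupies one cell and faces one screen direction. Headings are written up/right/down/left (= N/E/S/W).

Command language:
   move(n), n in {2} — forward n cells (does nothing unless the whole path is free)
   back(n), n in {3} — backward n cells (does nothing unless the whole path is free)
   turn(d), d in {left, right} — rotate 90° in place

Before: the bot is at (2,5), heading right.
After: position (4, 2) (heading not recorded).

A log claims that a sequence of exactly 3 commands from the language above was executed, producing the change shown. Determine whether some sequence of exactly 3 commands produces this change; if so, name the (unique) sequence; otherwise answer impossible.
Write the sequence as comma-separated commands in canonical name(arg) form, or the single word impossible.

move(2), turn(left), back(3)

key: running back(3) before move(2) would end elsewhere — order is forced
from: at (2,5), heading right
t=1 move(2) ⇒ at (4,5), heading right
t=2 turn(left) ⇒ at (4,5), heading up
t=3 back(3) ⇒ at (4,2), heading up
no rival 3-sequence matches.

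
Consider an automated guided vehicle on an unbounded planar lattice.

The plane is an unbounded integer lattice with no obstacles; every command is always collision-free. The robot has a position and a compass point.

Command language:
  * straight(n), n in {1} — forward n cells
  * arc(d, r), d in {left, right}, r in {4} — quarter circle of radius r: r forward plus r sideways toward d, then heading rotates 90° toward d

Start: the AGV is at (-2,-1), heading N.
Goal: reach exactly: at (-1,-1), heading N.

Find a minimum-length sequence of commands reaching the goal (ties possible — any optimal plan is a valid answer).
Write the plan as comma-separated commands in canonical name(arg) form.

begin: at (-2,-1), heading N
t=1 arc(right, 4) ⇒ at (2,3), heading E
t=2 straight(1) ⇒ at (3,3), heading E
t=3 arc(right, 4) ⇒ at (7,-1), heading S
t=4 arc(right, 4) ⇒ at (3,-5), heading W
t=5 arc(right, 4) ⇒ at (-1,-1), heading N
no 4-step plan works, so 5 is optimal.

arc(right, 4), straight(1), arc(right, 4), arc(right, 4), arc(right, 4)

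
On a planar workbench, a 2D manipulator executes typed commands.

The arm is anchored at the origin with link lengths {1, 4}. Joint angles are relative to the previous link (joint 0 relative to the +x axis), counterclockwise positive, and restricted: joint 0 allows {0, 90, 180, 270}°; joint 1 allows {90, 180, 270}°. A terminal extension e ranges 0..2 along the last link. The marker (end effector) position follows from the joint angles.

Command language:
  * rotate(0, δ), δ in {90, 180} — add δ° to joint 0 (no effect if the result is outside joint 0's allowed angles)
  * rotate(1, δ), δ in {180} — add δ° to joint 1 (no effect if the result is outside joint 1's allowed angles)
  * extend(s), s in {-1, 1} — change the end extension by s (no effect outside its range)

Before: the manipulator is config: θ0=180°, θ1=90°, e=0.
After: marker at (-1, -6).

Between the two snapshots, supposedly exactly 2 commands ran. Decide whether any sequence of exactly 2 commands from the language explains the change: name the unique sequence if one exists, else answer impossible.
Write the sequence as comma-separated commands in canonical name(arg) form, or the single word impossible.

extend(1), extend(1)

t0: config: θ0=180°, θ1=90°, e=0
t=1 extend(1) ⇒ config: θ0=180°, θ1=90°, e=1
t=2 extend(1) ⇒ config: θ0=180°, θ1=90°, e=2
all 25 alternatives checked — unique.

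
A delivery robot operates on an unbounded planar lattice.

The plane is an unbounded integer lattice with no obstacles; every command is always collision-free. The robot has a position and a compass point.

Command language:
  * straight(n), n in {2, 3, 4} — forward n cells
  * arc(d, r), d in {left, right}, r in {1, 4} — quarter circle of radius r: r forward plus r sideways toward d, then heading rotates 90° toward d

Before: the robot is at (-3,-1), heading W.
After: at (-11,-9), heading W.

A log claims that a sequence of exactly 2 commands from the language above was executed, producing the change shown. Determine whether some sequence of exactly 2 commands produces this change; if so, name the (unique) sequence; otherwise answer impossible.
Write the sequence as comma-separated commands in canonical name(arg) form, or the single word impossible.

arc(left, 4), arc(right, 4)

key: still facing W at the end — net rotation zero over 2 steps
initial: at (-3,-1), heading W
step 1 (arc(left, 4)): at (-7,-5), heading S
step 2 (arc(right, 4)): at (-11,-9), heading W
all 49 alternatives checked — unique.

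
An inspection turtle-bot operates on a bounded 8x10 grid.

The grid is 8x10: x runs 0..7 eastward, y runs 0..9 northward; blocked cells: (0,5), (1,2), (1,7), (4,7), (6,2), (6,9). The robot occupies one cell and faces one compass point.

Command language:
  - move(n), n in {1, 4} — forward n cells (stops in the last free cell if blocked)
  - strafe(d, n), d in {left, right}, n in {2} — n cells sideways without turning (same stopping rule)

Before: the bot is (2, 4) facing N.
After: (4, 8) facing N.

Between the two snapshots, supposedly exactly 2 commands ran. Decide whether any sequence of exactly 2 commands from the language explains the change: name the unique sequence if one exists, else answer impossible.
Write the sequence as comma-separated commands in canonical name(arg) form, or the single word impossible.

key: running strafe(right, 2) before move(4) would end elsewhere — order is forced
t0: (2, 4) facing N
step 1 (move(4)): (2, 8) facing N
step 2 (strafe(right, 2)): (4, 8) facing N
all 16 alternatives checked — unique.

move(4), strafe(right, 2)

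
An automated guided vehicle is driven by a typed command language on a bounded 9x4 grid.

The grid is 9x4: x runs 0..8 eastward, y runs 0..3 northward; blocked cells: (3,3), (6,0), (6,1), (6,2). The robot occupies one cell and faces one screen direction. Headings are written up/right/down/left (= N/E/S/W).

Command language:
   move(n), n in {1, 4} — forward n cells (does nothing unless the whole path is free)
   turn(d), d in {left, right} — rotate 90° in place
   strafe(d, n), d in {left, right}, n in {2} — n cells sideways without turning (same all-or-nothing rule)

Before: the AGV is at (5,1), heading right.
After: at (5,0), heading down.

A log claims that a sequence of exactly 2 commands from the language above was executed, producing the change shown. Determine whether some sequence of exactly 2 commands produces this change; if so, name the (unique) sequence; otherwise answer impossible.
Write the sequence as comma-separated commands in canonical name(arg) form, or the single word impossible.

turn(right), move(1)

key: running move(1) before turn(right) would end elsewhere — order is forced
initial: at (5,1), heading right
[1] after turn(right): at (5,1), heading down
[2] after move(1): at (5,0), heading down
all 36 alternatives checked — unique.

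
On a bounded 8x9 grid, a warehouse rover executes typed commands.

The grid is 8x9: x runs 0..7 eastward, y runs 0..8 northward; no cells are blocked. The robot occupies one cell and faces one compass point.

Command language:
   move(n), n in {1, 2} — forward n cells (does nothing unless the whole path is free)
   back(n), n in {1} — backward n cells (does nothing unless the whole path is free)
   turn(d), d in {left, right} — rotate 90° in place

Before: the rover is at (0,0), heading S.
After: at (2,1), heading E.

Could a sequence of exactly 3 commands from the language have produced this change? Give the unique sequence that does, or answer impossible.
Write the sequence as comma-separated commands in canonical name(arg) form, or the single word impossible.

back(1), turn(left), move(2)

key: order matters: swapping back(1) and move(2) lands elsewhere
start: at (0,0), heading S
1. back(1) → at (0,1), heading S
2. turn(left) → at (0,1), heading E
3. move(2) → at (2,1), heading E
no rival 3-sequence matches.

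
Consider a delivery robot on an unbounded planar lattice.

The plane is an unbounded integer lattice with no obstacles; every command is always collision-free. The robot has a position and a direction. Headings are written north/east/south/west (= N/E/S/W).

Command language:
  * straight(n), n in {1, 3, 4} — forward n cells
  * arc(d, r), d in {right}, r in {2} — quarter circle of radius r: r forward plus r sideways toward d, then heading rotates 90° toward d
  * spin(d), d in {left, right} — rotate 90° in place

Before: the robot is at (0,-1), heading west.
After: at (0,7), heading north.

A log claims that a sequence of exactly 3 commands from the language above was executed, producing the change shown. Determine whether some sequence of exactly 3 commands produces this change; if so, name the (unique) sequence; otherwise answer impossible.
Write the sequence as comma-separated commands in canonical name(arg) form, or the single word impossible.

spin(right), straight(4), straight(4)

key: cell and facing (now N) both changed — the 3 commands mix motion and turning
initial: at (0,-1), heading west
1. spin(right) → at (0,-1), heading north
2. straight(4) → at (0,3), heading north
3. straight(4) → at (0,7), heading north
all 216 alternatives checked — unique.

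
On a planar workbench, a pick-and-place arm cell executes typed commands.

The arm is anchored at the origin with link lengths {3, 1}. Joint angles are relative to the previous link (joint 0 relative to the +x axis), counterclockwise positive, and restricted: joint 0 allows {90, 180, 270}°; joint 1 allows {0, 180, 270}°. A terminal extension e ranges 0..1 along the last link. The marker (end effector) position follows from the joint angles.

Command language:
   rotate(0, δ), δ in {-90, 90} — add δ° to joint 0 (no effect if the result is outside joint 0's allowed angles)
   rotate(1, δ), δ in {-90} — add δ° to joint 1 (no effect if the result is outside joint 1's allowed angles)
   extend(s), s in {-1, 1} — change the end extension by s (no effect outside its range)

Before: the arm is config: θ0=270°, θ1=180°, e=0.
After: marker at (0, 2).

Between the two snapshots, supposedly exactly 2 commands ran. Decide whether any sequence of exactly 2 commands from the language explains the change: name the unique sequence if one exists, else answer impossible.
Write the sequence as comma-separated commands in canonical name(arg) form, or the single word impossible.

rotate(0, -90), rotate(0, -90)

t0: config: θ0=270°, θ1=180°, e=0
[1] after rotate(0, -90): config: θ0=180°, θ1=180°, e=0
[2] after rotate(0, -90): config: θ0=90°, θ1=180°, e=0
no rival 2-sequence matches.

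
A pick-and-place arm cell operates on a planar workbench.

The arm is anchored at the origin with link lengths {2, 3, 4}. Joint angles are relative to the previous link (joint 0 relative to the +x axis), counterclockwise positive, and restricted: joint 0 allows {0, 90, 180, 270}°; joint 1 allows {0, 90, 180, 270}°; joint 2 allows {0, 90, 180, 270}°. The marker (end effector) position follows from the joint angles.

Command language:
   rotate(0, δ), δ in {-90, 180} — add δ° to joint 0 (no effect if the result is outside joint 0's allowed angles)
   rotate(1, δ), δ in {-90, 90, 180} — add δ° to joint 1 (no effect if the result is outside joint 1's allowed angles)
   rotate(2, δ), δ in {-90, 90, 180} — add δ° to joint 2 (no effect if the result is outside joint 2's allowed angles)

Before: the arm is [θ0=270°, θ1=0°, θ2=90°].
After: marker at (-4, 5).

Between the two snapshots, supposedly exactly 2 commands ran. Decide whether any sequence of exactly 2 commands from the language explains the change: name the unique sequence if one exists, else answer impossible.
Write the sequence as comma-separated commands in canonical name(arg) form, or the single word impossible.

from: [θ0=270°, θ1=0°, θ2=90°]
1. rotate(0, -90) → [θ0=180°, θ1=0°, θ2=90°]
2. rotate(0, -90) → [θ0=90°, θ1=0°, θ2=90°]
no rival 2-sequence matches.

rotate(0, -90), rotate(0, -90)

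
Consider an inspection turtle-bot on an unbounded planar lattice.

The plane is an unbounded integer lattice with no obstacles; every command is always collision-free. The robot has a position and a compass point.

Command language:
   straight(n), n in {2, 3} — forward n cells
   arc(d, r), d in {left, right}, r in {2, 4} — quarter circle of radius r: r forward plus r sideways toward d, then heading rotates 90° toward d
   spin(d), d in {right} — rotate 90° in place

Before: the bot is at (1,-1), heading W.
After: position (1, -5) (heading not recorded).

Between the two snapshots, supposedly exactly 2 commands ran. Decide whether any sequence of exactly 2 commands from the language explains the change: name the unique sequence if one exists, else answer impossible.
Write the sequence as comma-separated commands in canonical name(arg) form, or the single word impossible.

from: at (1,-1), heading W
1. arc(left, 2) → at (-1,-3), heading S
2. arc(left, 2) → at (1,-5), heading E
uniquely the one of 49 2-step routes that fits.

arc(left, 2), arc(left, 2)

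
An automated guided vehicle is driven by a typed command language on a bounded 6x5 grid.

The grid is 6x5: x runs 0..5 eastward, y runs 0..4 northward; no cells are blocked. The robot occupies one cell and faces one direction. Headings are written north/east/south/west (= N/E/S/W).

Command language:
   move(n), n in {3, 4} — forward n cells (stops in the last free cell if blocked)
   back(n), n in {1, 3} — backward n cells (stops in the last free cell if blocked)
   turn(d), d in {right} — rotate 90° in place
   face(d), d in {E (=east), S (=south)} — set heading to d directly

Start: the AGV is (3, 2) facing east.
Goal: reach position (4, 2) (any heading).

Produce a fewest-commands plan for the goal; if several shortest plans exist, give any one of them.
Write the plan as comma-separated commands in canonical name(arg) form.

from: (3, 2) facing east
step 1 (move(3)): (5, 2) facing east
step 2 (back(1)): (4, 2) facing east
minimal: 2 command(s), checked below 2.

move(3), back(1)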